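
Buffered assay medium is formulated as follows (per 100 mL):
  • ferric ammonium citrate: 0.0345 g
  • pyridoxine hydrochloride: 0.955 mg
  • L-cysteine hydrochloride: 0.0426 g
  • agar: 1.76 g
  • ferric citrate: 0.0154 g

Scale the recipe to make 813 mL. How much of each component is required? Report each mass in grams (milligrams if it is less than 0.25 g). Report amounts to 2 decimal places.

Scale factor = 813 mL / 100 mL = 8.13.
ferric ammonium citrate: 0.0345 g × (813 mL / 100 mL) = 0.28 g
pyridoxine hydrochloride: 0.955 mg × (813 mL / 100 mL) = 7.76 mg
L-cysteine hydrochloride: 0.0426 g × (813 mL / 100 mL) = 0.35 g
agar: 1.76 g × (813 mL / 100 mL) = 14.31 g
ferric citrate: 0.0154 g × (813 mL / 100 mL) = 0.125202 g = 125.20 mg

ferric ammonium citrate 0.28 g; pyridoxine hydrochloride 7.76 mg; L-cysteine hydrochloride 0.35 g; agar 14.31 g; ferric citrate 125.20 mg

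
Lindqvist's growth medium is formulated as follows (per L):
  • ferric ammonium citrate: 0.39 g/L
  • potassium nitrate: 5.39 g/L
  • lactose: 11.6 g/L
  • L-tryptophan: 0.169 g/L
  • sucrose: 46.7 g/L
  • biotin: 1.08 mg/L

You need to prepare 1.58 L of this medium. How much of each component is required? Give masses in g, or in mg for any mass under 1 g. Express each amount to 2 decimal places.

Working volume: 1.58 L.
ferric ammonium citrate: 0.39 g/L × 1.58 L = 0.6162 g = 616.20 mg
potassium nitrate: 5.39 g/L × 1.58 L = 8.52 g
lactose: 11.6 g/L × 1.58 L = 18.33 g
L-tryptophan: 0.169 g/L × 1.58 L = 0.26702 g = 267.02 mg
sucrose: 46.7 g/L × 1.58 L = 73.79 g
biotin: 1.08 mg/L × 1.58 L = 1.71 mg

ferric ammonium citrate 616.20 mg; potassium nitrate 8.52 g; lactose 18.33 g; L-tryptophan 267.02 mg; sucrose 73.79 g; biotin 1.71 mg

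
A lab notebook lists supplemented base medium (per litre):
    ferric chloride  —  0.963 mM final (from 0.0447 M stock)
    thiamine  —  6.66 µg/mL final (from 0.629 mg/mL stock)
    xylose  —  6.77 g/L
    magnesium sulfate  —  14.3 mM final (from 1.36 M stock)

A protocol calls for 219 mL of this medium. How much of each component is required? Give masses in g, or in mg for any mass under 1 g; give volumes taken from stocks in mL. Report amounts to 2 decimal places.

ferric chloride 4.72 mL; thiamine 2.32 mL; xylose 1.48 g; magnesium sulfate 2.30 mL

Scale factor relative to 1 L: 0.219.
ferric chloride: V = C2·V2/C1 = 0.963 mM × 219 mL ÷ 44.7 mM = 4.72 mL
thiamine: C1V1 = C2V2 → 6.66 µg/mL × 219 mL ÷ 629 µg/mL = 2.32 mL
xylose: 6.77 g/L × 0.219 L = 1.48 g
magnesium sulfate: dilute stock: 14.3 mM × 219 mL ÷ 1360 mM = 2.30 mL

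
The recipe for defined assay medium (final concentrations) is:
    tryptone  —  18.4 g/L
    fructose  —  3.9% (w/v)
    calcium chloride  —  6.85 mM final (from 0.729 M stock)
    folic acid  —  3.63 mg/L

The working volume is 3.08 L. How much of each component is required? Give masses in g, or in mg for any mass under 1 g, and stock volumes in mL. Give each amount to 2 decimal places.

Scale factor relative to 1 L: 3.08.
tryptone: 18.4 g/L × 3.08 L = 56.67 g
fructose: 3.9% w/v = 39 g/L → 39 × 3.08 L = 120.12 g
calcium chloride: C1V1 = C2V2 → 6.85 mM × 3080 mL ÷ 729 mM = 28.94 mL
folic acid: 3.63 mg/L × 3.08 L = 11.18 mg

tryptone 56.67 g; fructose 120.12 g; calcium chloride 28.94 mL; folic acid 11.18 mg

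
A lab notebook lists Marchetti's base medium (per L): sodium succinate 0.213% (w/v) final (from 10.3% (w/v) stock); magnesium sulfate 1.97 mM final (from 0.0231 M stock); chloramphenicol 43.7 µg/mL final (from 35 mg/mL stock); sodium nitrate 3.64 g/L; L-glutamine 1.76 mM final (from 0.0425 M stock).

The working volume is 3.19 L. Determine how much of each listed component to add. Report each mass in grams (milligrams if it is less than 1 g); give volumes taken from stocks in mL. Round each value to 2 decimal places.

Scale factor relative to 1 L: 3.19.
sodium succinate: V = C2·V2/C1 = 0.213% ÷ 10.3% × 3190 mL = 65.97 mL
magnesium sulfate: C1V1 = C2V2 → 1.97 mM × 3190 mL ÷ 23.1 mM = 272.05 mL
chloramphenicol: C1V1 = C2V2 → 43.7 µg/mL × 3190 mL ÷ 35000 µg/mL = 3.98 mL
sodium nitrate: 3.64 g/L × 3.19 L = 11.61 g
L-glutamine: dilute stock: 1.76 mM × 3190 mL ÷ 42.5 mM = 132.10 mL

sodium succinate 65.97 mL; magnesium sulfate 272.05 mL; chloramphenicol 3.98 mL; sodium nitrate 11.61 g; L-glutamine 132.10 mL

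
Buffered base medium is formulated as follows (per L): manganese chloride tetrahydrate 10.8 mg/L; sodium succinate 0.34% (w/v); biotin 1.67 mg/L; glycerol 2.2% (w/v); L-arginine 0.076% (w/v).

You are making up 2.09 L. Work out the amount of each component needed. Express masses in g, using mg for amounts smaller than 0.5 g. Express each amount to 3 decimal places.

Scale factor relative to 1 L: 2.09.
manganese chloride tetrahydrate: 10.8 mg/L × 2.09 L = 22.572 mg
sodium succinate: 0.34 g per 100 mL × 2090 mL ÷ 100 = 7.106 g
biotin: 1.67 mg/L × 2.09 L = 3.490 mg
glycerol: 2.2% w/v = 22 g/L → 22 × 2.09 L = 45.980 g
L-arginine: 0.076% w/v = 0.76 g/L → 0.76 × 2.09 L = 1.588 g

manganese chloride tetrahydrate 22.572 mg; sodium succinate 7.106 g; biotin 3.490 mg; glycerol 45.980 g; L-arginine 1.588 g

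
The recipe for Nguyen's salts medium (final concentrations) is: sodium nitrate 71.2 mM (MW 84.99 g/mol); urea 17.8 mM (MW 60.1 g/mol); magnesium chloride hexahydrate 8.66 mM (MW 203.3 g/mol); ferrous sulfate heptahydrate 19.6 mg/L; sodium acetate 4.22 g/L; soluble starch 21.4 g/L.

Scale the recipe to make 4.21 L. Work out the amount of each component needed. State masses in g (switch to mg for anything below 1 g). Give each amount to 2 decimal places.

Scale factor relative to 1 L: 4.21.
sodium nitrate: 71.2 mmol/L × 84.99 g/mol × 4.21 L ÷ 1000 = 25.48 g
urea: 17.8 mmol/L × 60.1 g/mol × 4.21 L ÷ 1000 = 4.50 g
magnesium chloride hexahydrate: 8.66 mmol/L × 203.3 g/mol × 4.21 L ÷ 1000 = 7.41 g
ferrous sulfate heptahydrate: 19.6 mg/L × 4.21 L = 82.52 mg
sodium acetate: 4.22 g/L × 4.21 L = 17.77 g
soluble starch: 21.4 g/L × 4.21 L = 90.09 g

sodium nitrate 25.48 g; urea 4.50 g; magnesium chloride hexahydrate 7.41 g; ferrous sulfate heptahydrate 82.52 mg; sodium acetate 17.77 g; soluble starch 90.09 g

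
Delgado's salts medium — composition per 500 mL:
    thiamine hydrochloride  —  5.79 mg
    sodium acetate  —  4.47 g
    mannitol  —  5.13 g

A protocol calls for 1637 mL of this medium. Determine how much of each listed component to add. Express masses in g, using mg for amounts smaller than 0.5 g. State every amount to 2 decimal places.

Ratio of target to recipe volume: 1637 / 500 = 3.274.
thiamine hydrochloride: 5.79 mg × (1637 mL / 500 mL) = 18.96 mg
sodium acetate: 4.47 g × (1637 mL / 500 mL) = 14.63 g
mannitol: 5.13 g × (1637 mL / 500 mL) = 16.80 g

thiamine hydrochloride 18.96 mg; sodium acetate 14.63 g; mannitol 16.80 g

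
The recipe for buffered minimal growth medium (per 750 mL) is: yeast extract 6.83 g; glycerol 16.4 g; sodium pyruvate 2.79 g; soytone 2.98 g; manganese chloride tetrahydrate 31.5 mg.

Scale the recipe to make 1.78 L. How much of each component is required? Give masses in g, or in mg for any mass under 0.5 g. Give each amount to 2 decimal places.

Scale factor = 1780 mL / 750 mL = 2.37333.
yeast extract: 6.83 g × (1780 mL / 750 mL) = 16.21 g
glycerol: 16.4 g × (1780 mL / 750 mL) = 38.92 g
sodium pyruvate: 2.79 g × (1780 mL / 750 mL) = 6.62 g
soytone: 2.98 g × (1780 mL / 750 mL) = 7.07 g
manganese chloride tetrahydrate: 31.5 mg × (1780 mL / 750 mL) = 74.76 mg

yeast extract 16.21 g; glycerol 38.92 g; sodium pyruvate 6.62 g; soytone 7.07 g; manganese chloride tetrahydrate 74.76 mg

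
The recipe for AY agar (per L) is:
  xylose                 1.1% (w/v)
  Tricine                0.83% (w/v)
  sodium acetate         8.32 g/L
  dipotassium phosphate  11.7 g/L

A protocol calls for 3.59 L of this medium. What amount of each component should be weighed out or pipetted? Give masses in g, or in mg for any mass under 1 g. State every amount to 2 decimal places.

Scale factor relative to 1 L: 3.59.
xylose: 1.1% w/v = 11 g/L → 11 × 3.59 L = 39.49 g
Tricine: 0.83% w/v = 8.3 g/L → 8.3 × 3.59 L = 29.80 g
sodium acetate: 8.32 g/L × 3.59 L = 29.87 g
dipotassium phosphate: 11.7 g/L × 3.59 L = 42.00 g

xylose 39.49 g; Tricine 29.80 g; sodium acetate 29.87 g; dipotassium phosphate 42.00 g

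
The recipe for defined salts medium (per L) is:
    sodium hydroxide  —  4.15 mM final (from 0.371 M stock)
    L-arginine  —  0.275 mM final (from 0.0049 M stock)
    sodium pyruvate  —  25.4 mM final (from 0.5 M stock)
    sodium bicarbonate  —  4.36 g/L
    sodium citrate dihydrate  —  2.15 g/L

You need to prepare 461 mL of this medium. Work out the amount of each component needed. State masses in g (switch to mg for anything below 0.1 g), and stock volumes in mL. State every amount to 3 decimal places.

Scale factor relative to 1 L: 0.461.
sodium hydroxide: dilute stock: 4.15 mM × 461 mL ÷ 371 mM = 5.157 mL
L-arginine: dilute stock: 0.275 mM × 461 mL ÷ 4.9 mM = 25.872 mL
sodium pyruvate: C1V1 = C2V2 → 25.4 mM × 461 mL ÷ 500 mM = 23.419 mL
sodium bicarbonate: 4.36 g/L × 0.461 L = 2.010 g
sodium citrate dihydrate: 2.15 g/L × 0.461 L = 0.991 g

sodium hydroxide 5.157 mL; L-arginine 25.872 mL; sodium pyruvate 23.419 mL; sodium bicarbonate 2.010 g; sodium citrate dihydrate 0.991 g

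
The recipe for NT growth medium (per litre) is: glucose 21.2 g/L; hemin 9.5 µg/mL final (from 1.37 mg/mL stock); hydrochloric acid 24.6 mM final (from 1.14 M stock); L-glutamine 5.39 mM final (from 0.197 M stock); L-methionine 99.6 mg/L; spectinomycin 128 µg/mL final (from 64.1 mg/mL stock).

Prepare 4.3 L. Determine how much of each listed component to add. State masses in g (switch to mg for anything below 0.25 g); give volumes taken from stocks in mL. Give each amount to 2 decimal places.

Scale factor relative to 1 L: 4.3.
glucose: 21.2 g/L × 4.3 L = 91.16 g
hemin: C1V1 = C2V2 → 9.5 µg/mL × 4300 mL ÷ 1370 µg/mL = 29.82 mL
hydrochloric acid: C1V1 = C2V2 → 24.6 mM × 4300 mL ÷ 1140 mM = 92.79 mL
L-glutamine: V = C2·V2/C1 = 5.39 mM × 4300 mL ÷ 197 mM = 117.65 mL
L-methionine: 99.6 mg/L × 4.3 L = 428.28 mg = 0.43 g
spectinomycin: C1V1 = C2V2 → 128 µg/mL × 4300 mL ÷ 64100 µg/mL = 8.59 mL

glucose 91.16 g; hemin 29.82 mL; hydrochloric acid 92.79 mL; L-glutamine 117.65 mL; L-methionine 0.43 g; spectinomycin 8.59 mL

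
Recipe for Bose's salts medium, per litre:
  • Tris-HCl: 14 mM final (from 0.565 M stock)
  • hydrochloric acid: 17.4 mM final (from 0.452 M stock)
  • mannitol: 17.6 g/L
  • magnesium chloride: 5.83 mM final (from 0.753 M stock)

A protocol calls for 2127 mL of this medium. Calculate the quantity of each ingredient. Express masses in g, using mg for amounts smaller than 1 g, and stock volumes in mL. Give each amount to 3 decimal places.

Scale factor relative to 1 L: 2.127.
Tris-HCl: dilute stock: 14 mM × 2127 mL ÷ 565 mM = 52.704 mL
hydrochloric acid: C1V1 = C2V2 → 17.4 mM × 2127 mL ÷ 452 mM = 81.880 mL
mannitol: 17.6 g/L × 2.127 L = 37.435 g
magnesium chloride: C1V1 = C2V2 → 5.83 mM × 2127 mL ÷ 753 mM = 16.468 mL

Tris-HCl 52.704 mL; hydrochloric acid 81.880 mL; mannitol 37.435 g; magnesium chloride 16.468 mL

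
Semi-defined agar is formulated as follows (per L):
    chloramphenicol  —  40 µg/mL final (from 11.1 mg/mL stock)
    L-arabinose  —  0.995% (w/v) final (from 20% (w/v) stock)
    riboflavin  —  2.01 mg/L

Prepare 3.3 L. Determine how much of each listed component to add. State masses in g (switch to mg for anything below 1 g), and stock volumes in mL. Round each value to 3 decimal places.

Scale factor relative to 1 L: 3.3.
chloramphenicol: dilute stock: 40 µg/mL × 3300 mL ÷ 11100 µg/mL = 11.892 mL
L-arabinose: V = C2·V2/C1 = 0.995% ÷ 20% × 3300 mL = 164.175 mL
riboflavin: 2.01 mg/L × 3.3 L = 6.633 mg

chloramphenicol 11.892 mL; L-arabinose 164.175 mL; riboflavin 6.633 mg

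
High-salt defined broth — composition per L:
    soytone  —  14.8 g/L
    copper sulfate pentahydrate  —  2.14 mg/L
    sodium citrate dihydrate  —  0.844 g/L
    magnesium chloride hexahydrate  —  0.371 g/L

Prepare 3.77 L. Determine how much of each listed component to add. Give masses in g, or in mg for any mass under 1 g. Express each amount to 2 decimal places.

soytone 55.80 g; copper sulfate pentahydrate 8.07 mg; sodium citrate dihydrate 3.18 g; magnesium chloride hexahydrate 1.40 g

Scale factor relative to 1 L: 3.77.
soytone: 14.8 g/L × 3.77 L = 55.80 g
copper sulfate pentahydrate: 2.14 mg/L × 3.77 L = 8.07 mg
sodium citrate dihydrate: 0.844 g/L × 3.77 L = 3.18 g
magnesium chloride hexahydrate: 0.371 g/L × 3.77 L = 1.40 g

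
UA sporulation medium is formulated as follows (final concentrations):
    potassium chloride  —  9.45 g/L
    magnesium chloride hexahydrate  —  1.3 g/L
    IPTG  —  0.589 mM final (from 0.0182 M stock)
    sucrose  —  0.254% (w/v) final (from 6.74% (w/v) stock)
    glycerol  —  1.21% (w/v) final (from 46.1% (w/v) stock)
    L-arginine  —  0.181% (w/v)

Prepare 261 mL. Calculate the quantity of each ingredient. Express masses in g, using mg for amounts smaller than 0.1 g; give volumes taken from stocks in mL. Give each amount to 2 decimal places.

potassium chloride 2.47 g; magnesium chloride hexahydrate 0.34 g; IPTG 8.45 mL; sucrose 9.84 mL; glycerol 6.85 mL; L-arginine 0.47 g

Working volume: 261 mL = 0.261 L.
potassium chloride: 9.45 g/L × 0.261 L = 2.47 g
magnesium chloride hexahydrate: 1.3 g/L × 0.261 L = 0.34 g
IPTG: V = C2·V2/C1 = 0.589 mM × 261 mL ÷ 18.2 mM = 8.45 mL
sucrose: V = C2·V2/C1 = 0.254% ÷ 6.74% × 261 mL = 9.84 mL
glycerol: V = C2·V2/C1 = 1.21% ÷ 46.1% × 261 mL = 6.85 mL
L-arginine: 0.181% w/v = 1.81 g/L → 1.81 × 0.261 L = 0.47 g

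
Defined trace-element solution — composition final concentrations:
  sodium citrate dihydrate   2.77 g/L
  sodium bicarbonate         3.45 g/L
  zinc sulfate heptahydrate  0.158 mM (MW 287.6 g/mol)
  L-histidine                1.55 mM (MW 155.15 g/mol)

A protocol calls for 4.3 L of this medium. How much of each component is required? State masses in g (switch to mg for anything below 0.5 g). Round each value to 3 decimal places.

Scale factor relative to 1 L: 4.3.
sodium citrate dihydrate: 2.77 g/L × 4.3 L = 11.911 g
sodium bicarbonate: 3.45 g/L × 4.3 L = 14.835 g
zinc sulfate heptahydrate: 0.158 mmol/L × 287.6 mg/mmol × 4.3 L = 195.395 mg
L-histidine: 1.55 mmol/L × 155.15 g/mol × 4.3 L ÷ 1000 = 1.034 g

sodium citrate dihydrate 11.911 g; sodium bicarbonate 14.835 g; zinc sulfate heptahydrate 195.395 mg; L-histidine 1.034 g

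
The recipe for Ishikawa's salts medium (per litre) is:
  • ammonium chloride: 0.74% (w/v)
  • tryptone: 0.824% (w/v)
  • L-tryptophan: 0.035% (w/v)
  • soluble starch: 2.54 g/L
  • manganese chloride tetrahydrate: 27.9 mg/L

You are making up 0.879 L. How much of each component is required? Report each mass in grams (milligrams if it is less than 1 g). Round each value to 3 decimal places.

ammonium chloride 6.505 g; tryptone 7.243 g; L-tryptophan 307.650 mg; soluble starch 2.233 g; manganese chloride tetrahydrate 24.524 mg

Scale factor relative to 1 L: 0.879.
ammonium chloride: 0.74 g per 100 mL × 879 mL ÷ 100 = 6.505 g
tryptone: 0.824 g per 100 mL × 879 mL ÷ 100 = 7.243 g
L-tryptophan: 0.035% w/v = 0.35 g/L → 0.35 × 0.879 L = 0.30765 g = 307.650 mg
soluble starch: 2.54 g/L × 0.879 L = 2.233 g
manganese chloride tetrahydrate: 27.9 mg/L × 0.879 L = 24.524 mg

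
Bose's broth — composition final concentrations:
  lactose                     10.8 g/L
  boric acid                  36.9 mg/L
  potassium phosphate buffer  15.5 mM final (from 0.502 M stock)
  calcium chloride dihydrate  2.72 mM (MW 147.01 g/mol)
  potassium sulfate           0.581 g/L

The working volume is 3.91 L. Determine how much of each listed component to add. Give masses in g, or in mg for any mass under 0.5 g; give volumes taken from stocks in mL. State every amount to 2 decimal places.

lactose 42.23 g; boric acid 144.28 mg; potassium phosphate buffer 120.73 mL; calcium chloride dihydrate 1.56 g; potassium sulfate 2.27 g

Scale factor relative to 1 L: 3.91.
lactose: 10.8 g/L × 3.91 L = 42.23 g
boric acid: 36.9 mg/L × 3.91 L = 144.28 mg
potassium phosphate buffer: dilute stock: 15.5 mM × 3910 mL ÷ 502 mM = 120.73 mL
calcium chloride dihydrate: 2.72 mmol/L × 147.01 g/mol × 3.91 L ÷ 1000 = 1.56 g
potassium sulfate: 0.581 g/L × 3.91 L = 2.27 g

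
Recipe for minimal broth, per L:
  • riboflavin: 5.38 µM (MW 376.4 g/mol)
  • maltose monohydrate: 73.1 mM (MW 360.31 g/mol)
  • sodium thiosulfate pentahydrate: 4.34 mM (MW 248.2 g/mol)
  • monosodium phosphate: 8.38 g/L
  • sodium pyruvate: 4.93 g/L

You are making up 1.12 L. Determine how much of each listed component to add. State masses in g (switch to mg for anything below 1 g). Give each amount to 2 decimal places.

Working volume: 1.12 L.
riboflavin: 5.38 µmol/L × 376.4 g/mol × 1.12 L ÷ 1000 = 2.27 mg
maltose monohydrate: 73.1 mmol/L × 360.31 g/mol × 1.12 L ÷ 1000 = 29.50 g
sodium thiosulfate pentahydrate: 4.34 mmol/L × 248.2 g/mol × 1.12 L ÷ 1000 = 1.21 g
monosodium phosphate: 8.38 g/L × 1.12 L = 9.39 g
sodium pyruvate: 4.93 g/L × 1.12 L = 5.52 g

riboflavin 2.27 mg; maltose monohydrate 29.50 g; sodium thiosulfate pentahydrate 1.21 g; monosodium phosphate 9.39 g; sodium pyruvate 5.52 g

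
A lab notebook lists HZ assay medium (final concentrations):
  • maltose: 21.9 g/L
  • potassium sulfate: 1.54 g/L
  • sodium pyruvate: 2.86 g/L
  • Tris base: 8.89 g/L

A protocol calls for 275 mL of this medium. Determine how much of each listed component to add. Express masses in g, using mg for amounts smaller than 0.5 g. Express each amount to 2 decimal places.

maltose 6.02 g; potassium sulfate 423.50 mg; sodium pyruvate 0.79 g; Tris base 2.44 g

Target volume = 275 mL = 0.275 L.
maltose: 21.9 g/L × 0.275 L = 6.02 g
potassium sulfate: 1.54 g/L × 0.275 L = 0.4235 g = 423.50 mg
sodium pyruvate: 2.86 g/L × 0.275 L = 0.79 g
Tris base: 8.89 g/L × 0.275 L = 2.44 g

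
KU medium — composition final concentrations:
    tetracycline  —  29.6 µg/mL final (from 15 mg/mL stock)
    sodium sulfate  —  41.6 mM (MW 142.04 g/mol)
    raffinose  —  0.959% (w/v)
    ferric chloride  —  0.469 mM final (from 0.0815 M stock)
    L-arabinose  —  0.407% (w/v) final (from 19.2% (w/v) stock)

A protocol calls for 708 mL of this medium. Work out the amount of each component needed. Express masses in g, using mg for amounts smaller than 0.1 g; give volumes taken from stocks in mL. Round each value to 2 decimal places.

Working volume: 708 mL = 0.708 L.
tetracycline: V = C2·V2/C1 = 29.6 µg/mL × 708 mL ÷ 15000 µg/mL = 1.40 mL
sodium sulfate: 41.6 mmol/L × 142.04 g/mol × 0.708 L ÷ 1000 = 4.18 g
raffinose: 0.959 g per 100 mL × 708 mL ÷ 100 = 6.79 g
ferric chloride: C1V1 = C2V2 → 0.469 mM × 708 mL ÷ 81.5 mM = 4.07 mL
L-arabinose: dilute stock: 0.407% ÷ 19.2% × 708 mL = 15.01 mL

tetracycline 1.40 mL; sodium sulfate 4.18 g; raffinose 6.79 g; ferric chloride 4.07 mL; L-arabinose 15.01 mL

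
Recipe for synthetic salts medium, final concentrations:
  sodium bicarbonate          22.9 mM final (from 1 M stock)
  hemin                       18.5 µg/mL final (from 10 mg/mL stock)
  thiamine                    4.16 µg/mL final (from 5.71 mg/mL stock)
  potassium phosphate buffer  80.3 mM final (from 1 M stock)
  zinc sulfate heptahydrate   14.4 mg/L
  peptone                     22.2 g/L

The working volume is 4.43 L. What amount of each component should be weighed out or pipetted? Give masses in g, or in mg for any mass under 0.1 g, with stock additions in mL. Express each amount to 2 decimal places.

Working volume: 4.43 L.
sodium bicarbonate: V = C2·V2/C1 = 22.9 mM × 4430 mL ÷ 1000 mM = 101.45 mL
hemin: dilute stock: 18.5 µg/mL × 4430 mL ÷ 10000 µg/mL = 8.20 mL
thiamine: C1V1 = C2V2 → 4.16 µg/mL × 4430 mL ÷ 5710 µg/mL = 3.23 mL
potassium phosphate buffer: C1V1 = C2V2 → 80.3 mM × 4430 mL ÷ 1000 mM = 355.73 mL
zinc sulfate heptahydrate: 14.4 mg/L × 4.43 L = 63.79 mg
peptone: 22.2 g/L × 4.43 L = 98.35 g

sodium bicarbonate 101.45 mL; hemin 8.20 mL; thiamine 3.23 mL; potassium phosphate buffer 355.73 mL; zinc sulfate heptahydrate 63.79 mg; peptone 98.35 g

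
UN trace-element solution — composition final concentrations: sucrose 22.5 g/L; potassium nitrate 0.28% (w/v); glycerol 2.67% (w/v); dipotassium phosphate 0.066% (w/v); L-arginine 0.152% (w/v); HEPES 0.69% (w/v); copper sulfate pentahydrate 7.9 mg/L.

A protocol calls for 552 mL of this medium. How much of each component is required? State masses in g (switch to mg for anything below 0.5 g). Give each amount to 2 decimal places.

Target volume = 552 mL = 0.552 L.
sucrose: 22.5 g/L × 0.552 L = 12.42 g
potassium nitrate: 0.28 g per 100 mL × 552 mL ÷ 100 = 1.55 g
glycerol: 2.67% w/v = 26.7 g/L → 26.7 × 0.552 L = 14.74 g
dipotassium phosphate: 0.066 g per 100 mL × 552 mL ÷ 100 = 0.36432 g = 364.32 mg
L-arginine: 0.152% w/v = 1.52 g/L → 1.52 × 0.552 L = 0.84 g
HEPES: 0.69% w/v = 6.9 g/L → 6.9 × 0.552 L = 3.81 g
copper sulfate pentahydrate: 7.9 mg/L × 0.552 L = 4.36 mg

sucrose 12.42 g; potassium nitrate 1.55 g; glycerol 14.74 g; dipotassium phosphate 364.32 mg; L-arginine 0.84 g; HEPES 3.81 g; copper sulfate pentahydrate 4.36 mg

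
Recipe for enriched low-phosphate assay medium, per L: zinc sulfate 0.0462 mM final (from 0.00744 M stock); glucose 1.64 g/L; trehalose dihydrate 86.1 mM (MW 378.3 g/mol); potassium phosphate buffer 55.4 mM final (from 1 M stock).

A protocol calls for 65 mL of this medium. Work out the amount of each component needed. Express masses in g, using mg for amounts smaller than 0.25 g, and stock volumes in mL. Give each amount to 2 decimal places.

Scale factor relative to 1 L: 0.065.
zinc sulfate: dilute stock: 0.0462 mM × 65 mL ÷ 7.44 mM = 0.40 mL
glucose: 1.64 g/L × 0.065 L = 0.1066 g = 106.60 mg
trehalose dihydrate: 86.1 mmol/L × 378.3 g/mol × 0.065 L ÷ 1000 = 2.12 g
potassium phosphate buffer: dilute stock: 55.4 mM × 65 mL ÷ 1000 mM = 3.60 mL

zinc sulfate 0.40 mL; glucose 106.60 mg; trehalose dihydrate 2.12 g; potassium phosphate buffer 3.60 mL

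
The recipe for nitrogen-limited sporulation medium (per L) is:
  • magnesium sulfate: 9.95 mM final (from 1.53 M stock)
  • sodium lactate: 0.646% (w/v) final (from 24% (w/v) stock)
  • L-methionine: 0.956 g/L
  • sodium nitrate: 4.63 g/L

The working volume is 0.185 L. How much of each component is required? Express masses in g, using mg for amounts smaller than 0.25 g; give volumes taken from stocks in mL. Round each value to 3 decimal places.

Working volume: 0.185 L.
magnesium sulfate: C1V1 = C2V2 → 9.95 mM × 185 mL ÷ 1530 mM = 1.203 mL
sodium lactate: C1V1 = C2V2 → 0.646% ÷ 24% × 185 mL = 4.980 mL
L-methionine: 0.956 g/L × 0.185 L = 0.17686 g = 176.860 mg
sodium nitrate: 4.63 g/L × 0.185 L = 0.857 g

magnesium sulfate 1.203 mL; sodium lactate 4.980 mL; L-methionine 176.860 mg; sodium nitrate 0.857 g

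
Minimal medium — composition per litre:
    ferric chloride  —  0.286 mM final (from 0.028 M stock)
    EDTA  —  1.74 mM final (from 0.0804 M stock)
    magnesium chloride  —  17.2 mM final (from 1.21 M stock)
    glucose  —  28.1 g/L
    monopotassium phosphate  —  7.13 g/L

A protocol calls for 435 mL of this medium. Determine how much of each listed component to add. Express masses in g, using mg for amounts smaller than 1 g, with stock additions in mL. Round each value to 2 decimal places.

Target volume = 435 mL = 0.435 L.
ferric chloride: C1V1 = C2V2 → 0.286 mM × 435 mL ÷ 28 mM = 4.44 mL
EDTA: C1V1 = C2V2 → 1.74 mM × 435 mL ÷ 80.4 mM = 9.41 mL
magnesium chloride: C1V1 = C2V2 → 17.2 mM × 435 mL ÷ 1210 mM = 6.18 mL
glucose: 28.1 g/L × 0.435 L = 12.22 g
monopotassium phosphate: 7.13 g/L × 0.435 L = 3.10 g

ferric chloride 4.44 mL; EDTA 9.41 mL; magnesium chloride 6.18 mL; glucose 12.22 g; monopotassium phosphate 3.10 g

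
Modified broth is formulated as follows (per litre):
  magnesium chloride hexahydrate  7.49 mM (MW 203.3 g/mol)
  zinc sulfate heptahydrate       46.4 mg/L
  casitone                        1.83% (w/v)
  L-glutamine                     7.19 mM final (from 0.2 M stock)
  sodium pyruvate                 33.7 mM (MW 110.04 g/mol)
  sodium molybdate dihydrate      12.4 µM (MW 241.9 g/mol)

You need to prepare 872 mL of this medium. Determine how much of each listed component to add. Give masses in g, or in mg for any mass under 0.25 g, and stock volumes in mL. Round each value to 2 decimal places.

magnesium chloride hexahydrate 1.33 g; zinc sulfate heptahydrate 40.46 mg; casitone 15.96 g; L-glutamine 31.35 mL; sodium pyruvate 3.23 g; sodium molybdate dihydrate 2.62 mg

Working volume: 872 mL = 0.872 L.
magnesium chloride hexahydrate: 7.49 mmol/L × 203.3 g/mol × 0.872 L ÷ 1000 = 1.33 g
zinc sulfate heptahydrate: 46.4 mg/L × 0.872 L = 40.46 mg
casitone: 1.83% w/v = 18.3 g/L → 18.3 × 0.872 L = 15.96 g
L-glutamine: V = C2·V2/C1 = 7.19 mM × 872 mL ÷ 200 mM = 31.35 mL
sodium pyruvate: 33.7 mmol/L × 110.04 g/mol × 0.872 L ÷ 1000 = 3.23 g
sodium molybdate dihydrate: 12.4 µmol/L × 241.9 g/mol × 0.872 L ÷ 1000 = 2.62 mg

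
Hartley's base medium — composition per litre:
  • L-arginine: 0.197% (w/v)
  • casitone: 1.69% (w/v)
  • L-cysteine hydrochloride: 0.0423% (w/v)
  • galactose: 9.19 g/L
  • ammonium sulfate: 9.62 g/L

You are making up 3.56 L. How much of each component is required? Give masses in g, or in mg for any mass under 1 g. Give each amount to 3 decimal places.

Working volume: 3.56 L.
L-arginine: 0.197 g per 100 mL × 3560 mL ÷ 100 = 7.013 g
casitone: 1.69% w/v = 16.9 g/L → 16.9 × 3.56 L = 60.164 g
L-cysteine hydrochloride: 0.0423% w/v = 0.423 g/L → 0.423 × 3.56 L = 1.506 g
galactose: 9.19 g/L × 3.56 L = 32.716 g
ammonium sulfate: 9.62 g/L × 3.56 L = 34.247 g

L-arginine 7.013 g; casitone 60.164 g; L-cysteine hydrochloride 1.506 g; galactose 32.716 g; ammonium sulfate 34.247 g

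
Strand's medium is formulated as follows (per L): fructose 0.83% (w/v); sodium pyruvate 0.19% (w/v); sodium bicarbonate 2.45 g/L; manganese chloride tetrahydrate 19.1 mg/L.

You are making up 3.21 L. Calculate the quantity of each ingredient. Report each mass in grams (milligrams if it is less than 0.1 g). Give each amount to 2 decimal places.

fructose 26.64 g; sodium pyruvate 6.10 g; sodium bicarbonate 7.86 g; manganese chloride tetrahydrate 61.31 mg

Working volume: 3.21 L.
fructose: 0.83% w/v = 8.3 g/L → 8.3 × 3.21 L = 26.64 g
sodium pyruvate: 0.19% w/v = 1.9 g/L → 1.9 × 3.21 L = 6.10 g
sodium bicarbonate: 2.45 g/L × 3.21 L = 7.86 g
manganese chloride tetrahydrate: 19.1 mg/L × 3.21 L = 61.31 mg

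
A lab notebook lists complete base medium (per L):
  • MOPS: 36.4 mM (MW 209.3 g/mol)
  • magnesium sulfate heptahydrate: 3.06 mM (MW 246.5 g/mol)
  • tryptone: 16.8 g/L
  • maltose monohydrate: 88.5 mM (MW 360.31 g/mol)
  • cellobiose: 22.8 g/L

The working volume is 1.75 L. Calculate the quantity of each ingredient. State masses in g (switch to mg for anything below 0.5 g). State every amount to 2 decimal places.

Working volume: 1.75 L.
MOPS: 36.4 mmol/L × 209.3 g/mol × 1.75 L ÷ 1000 = 13.33 g
magnesium sulfate heptahydrate: 3.06 mmol/L × 246.5 g/mol × 1.75 L ÷ 1000 = 1.32 g
tryptone: 16.8 g/L × 1.75 L = 29.40 g
maltose monohydrate: 88.5 mmol/L × 360.31 g/mol × 1.75 L ÷ 1000 = 55.80 g
cellobiose: 22.8 g/L × 1.75 L = 39.90 g

MOPS 13.33 g; magnesium sulfate heptahydrate 1.32 g; tryptone 29.40 g; maltose monohydrate 55.80 g; cellobiose 39.90 g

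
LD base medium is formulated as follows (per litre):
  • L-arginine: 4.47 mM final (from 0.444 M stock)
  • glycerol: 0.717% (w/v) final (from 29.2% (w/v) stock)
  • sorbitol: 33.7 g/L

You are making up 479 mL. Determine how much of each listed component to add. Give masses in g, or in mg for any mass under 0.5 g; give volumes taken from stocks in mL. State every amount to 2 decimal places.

Scale factor relative to 1 L: 0.479.
L-arginine: dilute stock: 4.47 mM × 479 mL ÷ 444 mM = 4.82 mL
glycerol: dilute stock: 0.717% ÷ 29.2% × 479 mL = 11.76 mL
sorbitol: 33.7 g/L × 0.479 L = 16.14 g

L-arginine 4.82 mL; glycerol 11.76 mL; sorbitol 16.14 g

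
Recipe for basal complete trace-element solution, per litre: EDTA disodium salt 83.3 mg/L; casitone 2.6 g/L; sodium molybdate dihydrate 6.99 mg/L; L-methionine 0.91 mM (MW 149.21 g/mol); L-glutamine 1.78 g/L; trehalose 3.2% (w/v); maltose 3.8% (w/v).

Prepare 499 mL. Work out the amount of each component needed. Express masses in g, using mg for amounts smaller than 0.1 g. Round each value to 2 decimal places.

Scale factor relative to 1 L: 0.499.
EDTA disodium salt: 83.3 mg/L × 0.499 L = 41.57 mg
casitone: 2.6 g/L × 0.499 L = 1.30 g
sodium molybdate dihydrate: 6.99 mg/L × 0.499 L = 3.49 mg
L-methionine: 0.91 mmol/L × 149.21 mg/mmol × 0.499 L = 67.75 mg
L-glutamine: 1.78 g/L × 0.499 L = 0.89 g
trehalose: 3.2 g per 100 mL × 499 mL ÷ 100 = 15.97 g
maltose: 3.8 g per 100 mL × 499 mL ÷ 100 = 18.96 g

EDTA disodium salt 41.57 mg; casitone 1.30 g; sodium molybdate dihydrate 3.49 mg; L-methionine 67.75 mg; L-glutamine 0.89 g; trehalose 15.97 g; maltose 18.96 g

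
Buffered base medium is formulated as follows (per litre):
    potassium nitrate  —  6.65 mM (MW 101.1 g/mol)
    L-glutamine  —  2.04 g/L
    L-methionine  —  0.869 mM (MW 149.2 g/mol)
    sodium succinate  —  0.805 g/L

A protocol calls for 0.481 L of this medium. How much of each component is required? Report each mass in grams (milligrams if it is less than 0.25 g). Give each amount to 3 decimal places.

Working volume: 0.481 L.
potassium nitrate: 6.65 mmol/L × 101.1 g/mol × 0.481 L ÷ 1000 = 0.323 g
L-glutamine: 2.04 g/L × 0.481 L = 0.981 g
L-methionine: 0.869 mmol/L × 149.2 mg/mmol × 0.481 L = 62.364 mg
sodium succinate: 0.805 g/L × 0.481 L = 0.387 g

potassium nitrate 0.323 g; L-glutamine 0.981 g; L-methionine 62.364 mg; sodium succinate 0.387 g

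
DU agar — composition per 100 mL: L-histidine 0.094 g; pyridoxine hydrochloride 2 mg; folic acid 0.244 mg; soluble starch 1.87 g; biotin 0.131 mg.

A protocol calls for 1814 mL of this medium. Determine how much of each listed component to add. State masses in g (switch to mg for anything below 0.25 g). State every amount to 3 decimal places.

L-histidine 1.705 g; pyridoxine hydrochloride 36.280 mg; folic acid 4.426 mg; soluble starch 33.922 g; biotin 2.376 mg

Ratio of target to recipe volume: 1814 / 100 = 18.14.
L-histidine: 0.094 g × (1814 mL / 100 mL) = 1.705 g
pyridoxine hydrochloride: 2 mg × (1814 mL / 100 mL) = 36.280 mg
folic acid: 0.244 mg × (1814 mL / 100 mL) = 4.426 mg
soluble starch: 1.87 g × (1814 mL / 100 mL) = 33.922 g
biotin: 0.131 mg × (1814 mL / 100 mL) = 2.376 mg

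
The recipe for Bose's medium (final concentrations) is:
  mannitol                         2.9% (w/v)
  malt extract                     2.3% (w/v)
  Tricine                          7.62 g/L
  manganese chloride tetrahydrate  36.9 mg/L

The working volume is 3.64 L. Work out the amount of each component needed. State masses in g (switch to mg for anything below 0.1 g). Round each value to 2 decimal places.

Working volume: 3.64 L.
mannitol: 2.9% w/v = 29 g/L → 29 × 3.64 L = 105.56 g
malt extract: 2.3 g per 100 mL × 3640 mL ÷ 100 = 83.72 g
Tricine: 7.62 g/L × 3.64 L = 27.74 g
manganese chloride tetrahydrate: 36.9 mg/L × 3.64 L = 134.316 mg = 0.13 g

mannitol 105.56 g; malt extract 83.72 g; Tricine 27.74 g; manganese chloride tetrahydrate 0.13 g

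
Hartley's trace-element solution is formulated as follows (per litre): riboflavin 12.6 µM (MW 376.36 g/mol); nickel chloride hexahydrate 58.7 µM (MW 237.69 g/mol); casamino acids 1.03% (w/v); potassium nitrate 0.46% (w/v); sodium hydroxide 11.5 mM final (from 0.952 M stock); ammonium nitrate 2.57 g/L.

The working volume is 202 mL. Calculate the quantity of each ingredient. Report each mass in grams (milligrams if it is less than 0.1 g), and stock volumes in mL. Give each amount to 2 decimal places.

Target volume = 202 mL = 0.202 L.
riboflavin: 12.6 µmol/L × 376.36 g/mol × 0.202 L ÷ 1000 = 0.96 mg
nickel chloride hexahydrate: 58.7 µmol/L × 237.69 g/mol × 0.202 L ÷ 1000 = 2.82 mg
casamino acids: 1.03 g per 100 mL × 202 mL ÷ 100 = 2.08 g
potassium nitrate: 0.46% w/v = 4.6 g/L → 4.6 × 0.202 L = 0.93 g
sodium hydroxide: dilute stock: 11.5 mM × 202 mL ÷ 952 mM = 2.44 mL
ammonium nitrate: 2.57 g/L × 0.202 L = 0.52 g

riboflavin 0.96 mg; nickel chloride hexahydrate 2.82 mg; casamino acids 2.08 g; potassium nitrate 0.93 g; sodium hydroxide 2.44 mL; ammonium nitrate 0.52 g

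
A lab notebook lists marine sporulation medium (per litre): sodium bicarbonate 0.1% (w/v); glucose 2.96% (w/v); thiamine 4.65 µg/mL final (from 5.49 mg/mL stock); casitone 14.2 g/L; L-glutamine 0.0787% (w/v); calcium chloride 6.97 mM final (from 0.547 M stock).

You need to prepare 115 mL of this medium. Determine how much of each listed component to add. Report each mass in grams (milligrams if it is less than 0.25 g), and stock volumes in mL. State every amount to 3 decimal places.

sodium bicarbonate 115.000 mg; glucose 3.404 g; thiamine 0.097 mL; casitone 1.633 g; L-glutamine 90.505 mg; calcium chloride 1.465 mL

Working volume: 115 mL = 0.115 L.
sodium bicarbonate: 0.1 g per 100 mL × 115 mL ÷ 100 = 0.115 g = 115.000 mg
glucose: 2.96% w/v = 29.6 g/L → 29.6 × 0.115 L = 3.404 g
thiamine: dilute stock: 4.65 µg/mL × 115 mL ÷ 5490 µg/mL = 0.097 mL
casitone: 14.2 g/L × 0.115 L = 1.633 g
L-glutamine: 0.0787 g per 100 mL × 115 mL ÷ 100 = 0.090505 g = 90.505 mg
calcium chloride: V = C2·V2/C1 = 6.97 mM × 115 mL ÷ 547 mM = 1.465 mL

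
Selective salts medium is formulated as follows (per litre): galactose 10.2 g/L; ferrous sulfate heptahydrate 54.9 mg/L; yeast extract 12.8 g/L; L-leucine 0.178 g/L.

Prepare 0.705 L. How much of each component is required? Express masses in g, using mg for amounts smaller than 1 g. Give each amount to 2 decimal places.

Scale factor relative to 1 L: 0.705.
galactose: 10.2 g/L × 0.705 L = 7.19 g
ferrous sulfate heptahydrate: 54.9 mg/L × 0.705 L = 38.70 mg
yeast extract: 12.8 g/L × 0.705 L = 9.02 g
L-leucine: 0.178 g/L × 0.705 L = 0.12549 g = 125.49 mg

galactose 7.19 g; ferrous sulfate heptahydrate 38.70 mg; yeast extract 9.02 g; L-leucine 125.49 mg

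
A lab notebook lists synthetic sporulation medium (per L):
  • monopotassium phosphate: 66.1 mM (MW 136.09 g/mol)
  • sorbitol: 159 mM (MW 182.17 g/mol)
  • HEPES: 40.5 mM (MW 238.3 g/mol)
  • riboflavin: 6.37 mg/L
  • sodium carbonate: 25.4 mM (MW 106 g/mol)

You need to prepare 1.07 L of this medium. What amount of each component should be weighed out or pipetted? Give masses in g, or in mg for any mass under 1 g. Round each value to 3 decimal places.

Scale factor relative to 1 L: 1.07.
monopotassium phosphate: 66.1 mmol/L × 136.09 g/mol × 1.07 L ÷ 1000 = 9.625 g
sorbitol: 159 mmol/L × 182.17 g/mol × 1.07 L ÷ 1000 = 30.993 g
HEPES: 40.5 mmol/L × 238.3 g/mol × 1.07 L ÷ 1000 = 10.327 g
riboflavin: 6.37 mg/L × 1.07 L = 6.816 mg
sodium carbonate: 25.4 mmol/L × 106 g/mol × 1.07 L ÷ 1000 = 2.881 g

monopotassium phosphate 9.625 g; sorbitol 30.993 g; HEPES 10.327 g; riboflavin 6.816 mg; sodium carbonate 2.881 g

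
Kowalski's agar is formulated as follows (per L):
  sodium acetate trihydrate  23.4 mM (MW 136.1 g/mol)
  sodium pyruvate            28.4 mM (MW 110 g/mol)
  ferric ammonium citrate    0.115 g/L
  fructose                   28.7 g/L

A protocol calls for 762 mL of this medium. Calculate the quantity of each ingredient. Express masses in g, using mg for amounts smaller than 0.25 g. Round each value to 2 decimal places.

sodium acetate trihydrate 2.43 g; sodium pyruvate 2.38 g; ferric ammonium citrate 87.63 mg; fructose 21.87 g

Target volume = 762 mL = 0.762 L.
sodium acetate trihydrate: 23.4 mmol/L × 136.1 g/mol × 0.762 L ÷ 1000 = 2.43 g
sodium pyruvate: 28.4 mmol/L × 110 g/mol × 0.762 L ÷ 1000 = 2.38 g
ferric ammonium citrate: 0.115 g/L × 0.762 L = 0.08763 g = 87.63 mg
fructose: 28.7 g/L × 0.762 L = 21.87 g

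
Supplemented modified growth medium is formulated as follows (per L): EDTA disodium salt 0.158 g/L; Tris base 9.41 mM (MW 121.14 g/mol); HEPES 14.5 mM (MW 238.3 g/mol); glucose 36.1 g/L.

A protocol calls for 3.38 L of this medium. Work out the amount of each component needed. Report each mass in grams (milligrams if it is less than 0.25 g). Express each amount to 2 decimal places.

EDTA disodium salt 0.53 g; Tris base 3.85 g; HEPES 11.68 g; glucose 122.02 g

Working volume: 3.38 L.
EDTA disodium salt: 0.158 g/L × 3.38 L = 0.53 g
Tris base: 9.41 mmol/L × 121.14 g/mol × 3.38 L ÷ 1000 = 3.85 g
HEPES: 14.5 mmol/L × 238.3 g/mol × 3.38 L ÷ 1000 = 11.68 g
glucose: 36.1 g/L × 3.38 L = 122.02 g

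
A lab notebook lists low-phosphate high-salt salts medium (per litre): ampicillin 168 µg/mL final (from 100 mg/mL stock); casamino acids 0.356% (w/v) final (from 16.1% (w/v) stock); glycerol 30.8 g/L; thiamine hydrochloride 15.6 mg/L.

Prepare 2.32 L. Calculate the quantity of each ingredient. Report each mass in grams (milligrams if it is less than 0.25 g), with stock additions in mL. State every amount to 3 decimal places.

ampicillin 3.898 mL; casamino acids 51.299 mL; glycerol 71.456 g; thiamine hydrochloride 36.192 mg

Working volume: 2.32 L.
ampicillin: dilute stock: 168 µg/mL × 2320 mL ÷ 100000 µg/mL = 3.898 mL
casamino acids: C1V1 = C2V2 → 0.356% ÷ 16.1% × 2320 mL = 51.299 mL
glycerol: 30.8 g/L × 2.32 L = 71.456 g
thiamine hydrochloride: 15.6 mg/L × 2.32 L = 36.192 mg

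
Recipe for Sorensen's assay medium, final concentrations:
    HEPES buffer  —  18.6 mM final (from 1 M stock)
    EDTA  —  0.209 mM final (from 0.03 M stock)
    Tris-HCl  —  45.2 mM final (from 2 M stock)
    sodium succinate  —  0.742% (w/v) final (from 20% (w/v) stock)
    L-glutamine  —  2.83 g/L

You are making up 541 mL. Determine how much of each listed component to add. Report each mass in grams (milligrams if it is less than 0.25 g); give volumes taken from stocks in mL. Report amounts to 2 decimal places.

Working volume: 541 mL = 0.541 L.
HEPES buffer: V = C2·V2/C1 = 18.6 mM × 541 mL ÷ 1000 mM = 10.06 mL
EDTA: V = C2·V2/C1 = 0.209 mM × 541 mL ÷ 30 mM = 3.77 mL
Tris-HCl: V = C2·V2/C1 = 45.2 mM × 541 mL ÷ 2000 mM = 12.23 mL
sodium succinate: dilute stock: 0.742% ÷ 20% × 541 mL = 20.07 mL
L-glutamine: 2.83 g/L × 0.541 L = 1.53 g

HEPES buffer 10.06 mL; EDTA 3.77 mL; Tris-HCl 12.23 mL; sodium succinate 20.07 mL; L-glutamine 1.53 g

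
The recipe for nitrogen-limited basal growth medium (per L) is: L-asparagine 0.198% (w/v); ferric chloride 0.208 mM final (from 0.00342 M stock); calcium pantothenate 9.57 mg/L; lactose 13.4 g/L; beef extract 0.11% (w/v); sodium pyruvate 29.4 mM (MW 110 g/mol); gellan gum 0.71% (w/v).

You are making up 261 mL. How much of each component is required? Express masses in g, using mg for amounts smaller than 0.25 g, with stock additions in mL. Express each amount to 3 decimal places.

L-asparagine 0.517 g; ferric chloride 15.874 mL; calcium pantothenate 2.498 mg; lactose 3.497 g; beef extract 0.287 g; sodium pyruvate 0.844 g; gellan gum 1.853 g

Working volume: 261 mL = 0.261 L.
L-asparagine: 0.198 g per 100 mL × 261 mL ÷ 100 = 0.517 g
ferric chloride: C1V1 = C2V2 → 0.208 mM × 261 mL ÷ 3.42 mM = 15.874 mL
calcium pantothenate: 9.57 mg/L × 0.261 L = 2.498 mg
lactose: 13.4 g/L × 0.261 L = 3.497 g
beef extract: 0.11% w/v = 1.1 g/L → 1.1 × 0.261 L = 0.287 g
sodium pyruvate: 29.4 mmol/L × 110 g/mol × 0.261 L ÷ 1000 = 0.844 g
gellan gum: 0.71 g per 100 mL × 261 mL ÷ 100 = 1.853 g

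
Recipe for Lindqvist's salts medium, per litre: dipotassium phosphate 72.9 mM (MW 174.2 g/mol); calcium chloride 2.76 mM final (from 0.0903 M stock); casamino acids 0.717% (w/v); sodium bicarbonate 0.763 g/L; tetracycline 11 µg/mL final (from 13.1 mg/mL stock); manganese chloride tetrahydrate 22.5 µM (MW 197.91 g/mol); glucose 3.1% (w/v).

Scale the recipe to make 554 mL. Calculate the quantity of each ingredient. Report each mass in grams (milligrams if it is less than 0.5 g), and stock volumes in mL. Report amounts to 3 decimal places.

dipotassium phosphate 7.035 g; calcium chloride 16.933 mL; casamino acids 3.972 g; sodium bicarbonate 422.702 mg; tetracycline 0.465 mL; manganese chloride tetrahydrate 2.467 mg; glucose 17.174 g

Working volume: 554 mL = 0.554 L.
dipotassium phosphate: 72.9 mmol/L × 174.2 g/mol × 0.554 L ÷ 1000 = 7.035 g
calcium chloride: dilute stock: 2.76 mM × 554 mL ÷ 90.3 mM = 16.933 mL
casamino acids: 0.717% w/v = 7.17 g/L → 7.17 × 0.554 L = 3.972 g
sodium bicarbonate: 0.763 g/L × 0.554 L = 0.422702 g = 422.702 mg
tetracycline: dilute stock: 11 µg/mL × 554 mL ÷ 13100 µg/mL = 0.465 mL
manganese chloride tetrahydrate: 22.5 µmol/L × 197.91 g/mol × 0.554 L ÷ 1000 = 2.467 mg
glucose: 3.1% w/v = 31 g/L → 31 × 0.554 L = 17.174 g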